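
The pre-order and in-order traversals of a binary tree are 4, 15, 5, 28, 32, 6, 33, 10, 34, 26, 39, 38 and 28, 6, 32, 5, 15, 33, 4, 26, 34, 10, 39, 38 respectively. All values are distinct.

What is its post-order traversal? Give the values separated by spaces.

6 32 28 5 33 15 26 34 38 39 10 4

The first element of pre-order is the root; it splits in-order into left and right subtrees.
Root 4: left subtree has 6 nodes {28, 6, 32, 5, 15, 33}, right has 5 {26, 34, 10, 39, 38}.
  Root 15: left subtree has 4 nodes {28, 6, 32, 5}, right has 1 {33}.
    Root 5: left subtree has 3 nodes {28, 6, 32}, right has 0 { }.
      Root 28: left subtree has 0 nodes { }, right has 2 {6, 32}.
        Root 32: left subtree has 1 node {6}, right has 0 { }.
  Root 10: left subtree has 2 nodes {26, 34}, right has 2 {39, 38}.
    Root 34: left subtree has 1 node {26}, right has 0 { }.
    Root 39: left subtree has 0 nodes { }, right has 1 {38}.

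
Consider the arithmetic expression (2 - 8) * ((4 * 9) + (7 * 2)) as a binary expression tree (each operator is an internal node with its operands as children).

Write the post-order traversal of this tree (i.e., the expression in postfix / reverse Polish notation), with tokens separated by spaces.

Post-order on an expression tree gives postfix notation: for each operator, emit left operand, right operand, then the operator.

2 8 - 4 9 * 7 2 * + *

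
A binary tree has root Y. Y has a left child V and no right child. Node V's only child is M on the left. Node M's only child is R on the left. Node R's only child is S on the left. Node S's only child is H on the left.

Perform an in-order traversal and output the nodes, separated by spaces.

In-order visits the left subtree, then the node, then the right subtree.
At Y: go left to V.
  At V: go left to M.
    At M: go left to R.
      At R: go left to S.
        At S: go left to H.
          H is a leaf — visit H.
        Visit S.
        At S: no right child.
      Visit R.
      At R: no right child.
    Visit M.
    At M: no right child.
  Visit V.
  At V: no right child.
Visit Y.
At Y: no right child.

H S R M V Y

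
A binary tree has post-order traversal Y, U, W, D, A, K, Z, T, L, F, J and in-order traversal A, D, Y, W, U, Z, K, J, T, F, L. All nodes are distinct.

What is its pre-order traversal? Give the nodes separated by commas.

The last element of post-order is the root; it splits in-order into left and right subtrees.
Root J: left subtree has 7 nodes {A, D, Y, W, U, Z, K}, right has 3 {T, F, L}.
  Root Z: left subtree has 5 nodes {A, D, Y, W, U}, right has 1 {K}.
    Root A: left subtree has 0 nodes { }, right has 4 {D, Y, W, U}.
      Root D: left subtree has 0 nodes { }, right has 3 {Y, W, U}.
        Root W: left subtree has 1 node {Y}, right has 1 {U}.
  Root F: left subtree has 1 node {T}, right has 1 {L}.

J, Z, A, D, W, Y, U, K, F, T, L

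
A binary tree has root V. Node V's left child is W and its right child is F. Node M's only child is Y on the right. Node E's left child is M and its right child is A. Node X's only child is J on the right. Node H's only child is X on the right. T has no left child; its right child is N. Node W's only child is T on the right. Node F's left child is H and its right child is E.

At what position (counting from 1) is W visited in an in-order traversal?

1

In-order visits the left subtree, then the node, then the right subtree.
At V: go left to W.
  At W: no left child.
  Visit W.
  At W: go right to T.
    At T: no left child.
    Visit T.
    At T: go right to N.
      N is a leaf — visit N.
Visit V.
At V: go right to F.
  At F: go left to H.
    At H: no left child.
    Visit H.
    At H: go right to X.
      At X: no left child.
      Visit X.
      At X: go right to J.
        J is a leaf — visit J.
  Visit F.
  At F: go right to E.
    At E: go left to M.
      At M: no left child.
      Visit M.
      At M: go right to Y.
        Y is a leaf — visit Y.
    Visit E.
    At E: go right to A.
      A is a leaf — visit A.
Full in-order sequence: W, T, N, V, H, X, J, F, M, Y, E, A.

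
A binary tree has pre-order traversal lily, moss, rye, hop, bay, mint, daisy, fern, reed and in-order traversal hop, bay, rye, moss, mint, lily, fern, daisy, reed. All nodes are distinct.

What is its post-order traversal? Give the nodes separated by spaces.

bay hop rye mint moss fern reed daisy lily

The first element of pre-order is the root; it splits in-order into left and right subtrees.
Root lily: left subtree has 5 nodes {hop, bay, rye, moss, mint}, right has 3 {fern, daisy, reed}.
  Root moss: left subtree has 3 nodes {hop, bay, rye}, right has 1 {mint}.
    Root rye: left subtree has 2 nodes {hop, bay}, right has 0 { }.
      Root hop: left subtree has 0 nodes { }, right has 1 {bay}.
  Root daisy: left subtree has 1 node {fern}, right has 1 {reed}.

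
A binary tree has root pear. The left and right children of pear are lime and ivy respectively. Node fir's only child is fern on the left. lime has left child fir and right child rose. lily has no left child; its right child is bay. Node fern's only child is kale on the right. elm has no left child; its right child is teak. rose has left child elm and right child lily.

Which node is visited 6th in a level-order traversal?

Level-order visits nodes level by level from the root, left to right within each level.
Level 0: pear
Level 1: lime, ivy
Level 2: fir, rose
Level 3: fern, elm, lily
Level 4: kale, teak, bay
Full level-order sequence: pear, lime, ivy, fir, rose, fern, elm, lily, kale, teak, bay.

fern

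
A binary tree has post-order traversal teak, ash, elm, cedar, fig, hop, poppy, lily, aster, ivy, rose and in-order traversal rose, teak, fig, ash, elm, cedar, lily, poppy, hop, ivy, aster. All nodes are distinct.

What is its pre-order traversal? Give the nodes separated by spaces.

The last element of post-order is the root; it splits in-order into left and right subtrees.
Root rose: left subtree has 0 nodes { }, right has 10 {teak, fig, ash, elm, cedar, lily, poppy, hop, ivy, aster}.
  Root ivy: left subtree has 8 nodes {teak, fig, ash, elm, cedar, lily, poppy, hop}, right has 1 {aster}.
    Root lily: left subtree has 5 nodes {teak, fig, ash, elm, cedar}, right has 2 {poppy, hop}.
      Root fig: left subtree has 1 node {teak}, right has 3 {ash, elm, cedar}.
        Root cedar: left subtree has 2 nodes {ash, elm}, right has 0 { }.
          Root elm: left subtree has 1 node {ash}, right has 0 { }.
      Root poppy: left subtree has 0 nodes { }, right has 1 {hop}.

rose ivy lily fig teak cedar elm ash poppy hop aster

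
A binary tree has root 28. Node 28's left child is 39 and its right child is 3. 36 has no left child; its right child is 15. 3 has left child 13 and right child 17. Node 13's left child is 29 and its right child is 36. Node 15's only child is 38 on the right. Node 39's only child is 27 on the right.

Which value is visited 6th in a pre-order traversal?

29

Pre-order visits the node, then its left subtree, then its right subtree.
Visit 28.
At 28: go left to 39.
  Visit 39.
  At 39: no left child.
  At 39: go right to 27.
    27 is a leaf — visit 27.
At 28: go right to 3.
  Visit 3.
  At 3: go left to 13.
    Visit 13.
    At 13: go left to 29.
      29 is a leaf — visit 29.
    At 13: go right to 36.
      Visit 36.
      At 36: no left child.
      At 36: go right to 15.
        Visit 15.
        At 15: no left child.
        At 15: go right to 38.
          38 is a leaf — visit 38.
  At 3: go right to 17.
    17 is a leaf — visit 17.
Full pre-order sequence: 28, 39, 27, 3, 13, 29, 36, 15, 38, 17.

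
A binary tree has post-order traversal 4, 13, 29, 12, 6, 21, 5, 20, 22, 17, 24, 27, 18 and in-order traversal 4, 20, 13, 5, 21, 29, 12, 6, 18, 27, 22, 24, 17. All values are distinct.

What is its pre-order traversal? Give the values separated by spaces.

The last element of post-order is the root; it splits in-order into left and right subtrees.
Root 18: left subtree has 8 nodes {4, 20, 13, 5, 21, 29, 12, 6}, right has 4 {27, 22, 24, 17}.
  Root 20: left subtree has 1 node {4}, right has 6 {13, 5, 21, 29, 12, 6}.
    Root 5: left subtree has 1 node {13}, right has 4 {21, 29, 12, 6}.
      Root 21: left subtree has 0 nodes { }, right has 3 {29, 12, 6}.
        Root 6: left subtree has 2 nodes {29, 12}, right has 0 { }.
          Root 12: left subtree has 1 node {29}, right has 0 { }.
  Root 27: left subtree has 0 nodes { }, right has 3 {22, 24, 17}.
    Root 24: left subtree has 1 node {22}, right has 1 {17}.

18 20 4 5 13 21 6 12 29 27 24 22 17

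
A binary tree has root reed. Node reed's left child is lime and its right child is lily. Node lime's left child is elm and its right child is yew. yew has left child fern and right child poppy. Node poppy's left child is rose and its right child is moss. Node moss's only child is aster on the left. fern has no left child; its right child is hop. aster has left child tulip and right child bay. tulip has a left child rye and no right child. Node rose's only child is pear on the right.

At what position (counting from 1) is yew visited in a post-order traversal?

Post-order visits the left subtree, then the right subtree, then the node.
At reed: go left to lime.
  At lime: go left to elm.
    elm is a leaf — visit elm.
  At lime: go right to yew.
    At yew: go left to fern.
      At fern: no left child.
      At fern: go right to hop.
        hop is a leaf — visit hop.
      Visit fern.
    At yew: go right to poppy.
      At poppy: go left to rose.
        At rose: no left child.
        At rose: go right to pear.
          pear is a leaf — visit pear.
        Visit rose.
      At poppy: go right to moss.
        At moss: go left to aster.
          At aster: go left to tulip.
            At tulip: go left to rye.
              rye is a leaf — visit rye.
            At tulip: no right child.
            Visit tulip.
          At aster: go right to bay.
            bay is a leaf — visit bay.
          Visit aster.
        At moss: no right child.
        Visit moss.
      Visit poppy.
    Visit yew.
  Visit lime.
At reed: go right to lily.
  lily is a leaf — visit lily.
Visit reed.
Full post-order sequence: elm, hop, fern, pear, rose, rye, tulip, bay, aster, moss, poppy, yew, lime, lily, reed.

12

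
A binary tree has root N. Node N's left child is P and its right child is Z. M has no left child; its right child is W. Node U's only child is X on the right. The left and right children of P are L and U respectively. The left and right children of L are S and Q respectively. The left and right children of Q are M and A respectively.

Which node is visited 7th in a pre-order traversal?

Pre-order visits the node, then its left subtree, then its right subtree.
Visit N.
At N: go left to P.
  Visit P.
  At P: go left to L.
    Visit L.
    At L: go left to S.
      S is a leaf — visit S.
    At L: go right to Q.
      Visit Q.
      At Q: go left to M.
        Visit M.
        At M: no left child.
        At M: go right to W.
          W is a leaf — visit W.
      At Q: go right to A.
        A is a leaf — visit A.
  At P: go right to U.
    Visit U.
    At U: no left child.
    At U: go right to X.
      X is a leaf — visit X.
At N: go right to Z.
  Z is a leaf — visit Z.
Full pre-order sequence: N, P, L, S, Q, M, W, A, U, X, Z.

W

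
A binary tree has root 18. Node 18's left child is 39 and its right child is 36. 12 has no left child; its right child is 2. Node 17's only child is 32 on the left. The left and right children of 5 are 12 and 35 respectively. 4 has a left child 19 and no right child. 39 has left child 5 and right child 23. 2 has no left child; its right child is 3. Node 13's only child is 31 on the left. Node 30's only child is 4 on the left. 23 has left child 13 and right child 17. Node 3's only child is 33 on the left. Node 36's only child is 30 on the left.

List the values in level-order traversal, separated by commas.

Level-order visits nodes level by level from the root, left to right within each level.
Level 0: 18
Level 1: 39, 36
Level 2: 5, 23, 30
Level 3: 12, 35, 13, 17, 4
Level 4: 2, 31, 32, 19
Level 5: 3
Level 6: 33

18, 39, 36, 5, 23, 30, 12, 35, 13, 17, 4, 2, 31, 32, 19, 3, 33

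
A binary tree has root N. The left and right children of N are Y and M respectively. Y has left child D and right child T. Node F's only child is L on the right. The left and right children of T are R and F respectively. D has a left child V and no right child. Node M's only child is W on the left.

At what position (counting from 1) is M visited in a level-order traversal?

Level-order visits nodes level by level from the root, left to right within each level.
Level 0: N
Level 1: Y, M
Level 2: D, T, W
Level 3: V, R, F
Level 4: L
Full level-order sequence: N, Y, M, D, T, W, V, R, F, L.

3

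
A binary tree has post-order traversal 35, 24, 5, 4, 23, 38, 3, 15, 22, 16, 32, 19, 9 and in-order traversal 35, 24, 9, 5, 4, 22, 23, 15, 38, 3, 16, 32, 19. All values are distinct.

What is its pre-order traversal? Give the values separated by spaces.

The last element of post-order is the root; it splits in-order into left and right subtrees.
Root 9: left subtree has 2 nodes {35, 24}, right has 10 {5, 4, 22, 23, 15, 38, 3, 16, 32, 19}.
  Root 24: left subtree has 1 node {35}, right has 0 { }.
  Root 19: left subtree has 9 nodes {5, 4, 22, 23, 15, 38, 3, 16, 32}, right has 0 { }.
    Root 32: left subtree has 8 nodes {5, 4, 22, 23, 15, 38, 3, 16}, right has 0 { }.
      Root 16: left subtree has 7 nodes {5, 4, 22, 23, 15, 38, 3}, right has 0 { }.
        Root 22: left subtree has 2 nodes {5, 4}, right has 4 {23, 15, 38, 3}.
          Root 4: left subtree has 1 node {5}, right has 0 { }.
          Root 15: left subtree has 1 node {23}, right has 2 {38, 3}.
            Root 3: left subtree has 1 node {38}, right has 0 { }.

9 24 35 19 32 16 22 4 5 15 23 3 38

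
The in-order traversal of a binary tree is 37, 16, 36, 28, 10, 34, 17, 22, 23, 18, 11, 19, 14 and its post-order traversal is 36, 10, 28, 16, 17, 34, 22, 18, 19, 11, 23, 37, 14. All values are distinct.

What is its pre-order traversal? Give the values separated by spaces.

The last element of post-order is the root; it splits in-order into left and right subtrees.
Root 14: left subtree has 12 nodes {37, 16, 36, 28, 10, 34, 17, 22, 23, 18, 11, 19}, right has 0 { }.
  Root 37: left subtree has 0 nodes { }, right has 11 {16, 36, 28, 10, 34, 17, 22, 23, 18, 11, 19}.
    Root 23: left subtree has 7 nodes {16, 36, 28, 10, 34, 17, 22}, right has 3 {18, 11, 19}.
      Root 22: left subtree has 6 nodes {16, 36, 28, 10, 34, 17}, right has 0 { }.
        Root 34: left subtree has 4 nodes {16, 36, 28, 10}, right has 1 {17}.
          Root 16: left subtree has 0 nodes { }, right has 3 {36, 28, 10}.
            Root 28: left subtree has 1 node {36}, right has 1 {10}.
      Root 11: left subtree has 1 node {18}, right has 1 {19}.

14 37 23 22 34 16 28 36 10 17 11 18 19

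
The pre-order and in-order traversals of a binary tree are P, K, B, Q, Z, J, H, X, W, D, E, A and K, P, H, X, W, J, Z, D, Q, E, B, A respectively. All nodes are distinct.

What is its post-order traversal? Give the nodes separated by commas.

The first element of pre-order is the root; it splits in-order into left and right subtrees.
Root P: left subtree has 1 node {K}, right has 10 {H, X, W, J, Z, D, Q, E, B, A}.
  Root B: left subtree has 8 nodes {H, X, W, J, Z, D, Q, E}, right has 1 {A}.
    Root Q: left subtree has 6 nodes {H, X, W, J, Z, D}, right has 1 {E}.
      Root Z: left subtree has 4 nodes {H, X, W, J}, right has 1 {D}.
        Root J: left subtree has 3 nodes {H, X, W}, right has 0 { }.
          Root H: left subtree has 0 nodes { }, right has 2 {X, W}.
            Root X: left subtree has 0 nodes { }, right has 1 {W}.

K, W, X, H, J, D, Z, E, Q, A, B, P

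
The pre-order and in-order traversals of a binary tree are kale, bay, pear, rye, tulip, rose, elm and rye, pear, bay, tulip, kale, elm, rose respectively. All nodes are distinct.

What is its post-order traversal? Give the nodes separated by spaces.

The first element of pre-order is the root; it splits in-order into left and right subtrees.
Root kale: left subtree has 4 nodes {rye, pear, bay, tulip}, right has 2 {elm, rose}.
  Root bay: left subtree has 2 nodes {rye, pear}, right has 1 {tulip}.
    Root pear: left subtree has 1 node {rye}, right has 0 { }.
  Root rose: left subtree has 1 node {elm}, right has 0 { }.

rye pear tulip bay elm rose kale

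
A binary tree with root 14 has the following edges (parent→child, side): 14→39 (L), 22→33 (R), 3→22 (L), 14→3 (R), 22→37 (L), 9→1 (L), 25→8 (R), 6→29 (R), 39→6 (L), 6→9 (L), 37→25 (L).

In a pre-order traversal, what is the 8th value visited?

Pre-order visits the node, then its left subtree, then its right subtree.
Visit 14.
At 14: go left to 39.
  Visit 39.
  At 39: go left to 6.
    Visit 6.
    At 6: go left to 9.
      Visit 9.
      At 9: go left to 1.
        1 is a leaf — visit 1.
      At 9: no right child.
    At 6: go right to 29.
      29 is a leaf — visit 29.
  At 39: no right child.
At 14: go right to 3.
  Visit 3.
  At 3: go left to 22.
    Visit 22.
    At 22: go left to 37.
      Visit 37.
      At 37: go left to 25.
        Visit 25.
        At 25: no left child.
        At 25: go right to 8.
          8 is a leaf — visit 8.
      At 37: no right child.
    At 22: go right to 33.
      33 is a leaf — visit 33.
  At 3: no right child.
Full pre-order sequence: 14, 39, 6, 9, 1, 29, 3, 22, 37, 25, 8, 33.

22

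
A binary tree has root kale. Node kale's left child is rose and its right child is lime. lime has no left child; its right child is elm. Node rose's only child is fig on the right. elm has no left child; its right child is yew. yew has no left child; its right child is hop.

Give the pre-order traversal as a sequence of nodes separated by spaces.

Pre-order visits the node, then its left subtree, then its right subtree.
Visit kale.
At kale: go left to rose.
  Visit rose.
  At rose: no left child.
  At rose: go right to fig.
    fig is a leaf — visit fig.
At kale: go right to lime.
  Visit lime.
  At lime: no left child.
  At lime: go right to elm.
    Visit elm.
    At elm: no left child.
    At elm: go right to yew.
      Visit yew.
      At yew: no left child.
      At yew: go right to hop.
        hop is a leaf — visit hop.

kale rose fig lime elm yew hop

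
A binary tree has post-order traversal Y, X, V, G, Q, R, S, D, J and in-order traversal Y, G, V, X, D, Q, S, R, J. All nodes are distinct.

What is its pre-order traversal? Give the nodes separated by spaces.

J D G Y V X S Q R

The last element of post-order is the root; it splits in-order into left and right subtrees.
Root J: left subtree has 8 nodes {Y, G, V, X, D, Q, S, R}, right has 0 { }.
  Root D: left subtree has 4 nodes {Y, G, V, X}, right has 3 {Q, S, R}.
    Root G: left subtree has 1 node {Y}, right has 2 {V, X}.
      Root V: left subtree has 0 nodes { }, right has 1 {X}.
    Root S: left subtree has 1 node {Q}, right has 1 {R}.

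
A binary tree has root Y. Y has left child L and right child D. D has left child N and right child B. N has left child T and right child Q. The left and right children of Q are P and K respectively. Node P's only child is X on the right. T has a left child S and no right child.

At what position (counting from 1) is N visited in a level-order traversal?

4

Level-order visits nodes level by level from the root, left to right within each level.
Level 0: Y
Level 1: L, D
Level 2: N, B
Level 3: T, Q
Level 4: S, P, K
Level 5: X
Full level-order sequence: Y, L, D, N, B, T, Q, S, P, K, X.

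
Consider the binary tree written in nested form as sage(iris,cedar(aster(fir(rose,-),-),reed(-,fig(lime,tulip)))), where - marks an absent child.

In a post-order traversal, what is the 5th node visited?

Post-order visits the left subtree, then the right subtree, then the node.
At sage: go left to iris.
  iris is a leaf — visit iris.
At sage: go right to cedar.
  At cedar: go left to aster.
    At aster: go left to fir.
      At fir: go left to rose.
        rose is a leaf — visit rose.
      At fir: no right child.
      Visit fir.
    At aster: no right child.
    Visit aster.
  At cedar: go right to reed.
    At reed: no left child.
    At reed: go right to fig.
      At fig: go left to lime.
        lime is a leaf — visit lime.
      At fig: go right to tulip.
        tulip is a leaf — visit tulip.
      Visit fig.
    Visit reed.
  Visit cedar.
Visit sage.
Full post-order sequence: iris, rose, fir, aster, lime, tulip, fig, reed, cedar, sage.

lime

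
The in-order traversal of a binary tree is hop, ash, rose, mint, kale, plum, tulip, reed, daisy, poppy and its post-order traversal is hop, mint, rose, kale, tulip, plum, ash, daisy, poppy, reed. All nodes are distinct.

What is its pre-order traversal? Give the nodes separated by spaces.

reed ash hop plum kale rose mint tulip poppy daisy

The last element of post-order is the root; it splits in-order into left and right subtrees.
Root reed: left subtree has 7 nodes {hop, ash, rose, mint, kale, plum, tulip}, right has 2 {daisy, poppy}.
  Root ash: left subtree has 1 node {hop}, right has 5 {rose, mint, kale, plum, tulip}.
    Root plum: left subtree has 3 nodes {rose, mint, kale}, right has 1 {tulip}.
      Root kale: left subtree has 2 nodes {rose, mint}, right has 0 { }.
        Root rose: left subtree has 0 nodes { }, right has 1 {mint}.
  Root poppy: left subtree has 1 node {daisy}, right has 0 { }.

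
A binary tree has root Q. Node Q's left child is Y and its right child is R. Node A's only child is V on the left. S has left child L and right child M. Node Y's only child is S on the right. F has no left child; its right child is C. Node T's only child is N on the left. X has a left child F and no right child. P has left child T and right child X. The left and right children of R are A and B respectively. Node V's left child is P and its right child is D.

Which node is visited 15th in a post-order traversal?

Post-order visits the left subtree, then the right subtree, then the node.
At Q: go left to Y.
  At Y: no left child.
  At Y: go right to S.
    At S: go left to L.
      L is a leaf — visit L.
    At S: go right to M.
      M is a leaf — visit M.
    Visit S.
  Visit Y.
At Q: go right to R.
  At R: go left to A.
    At A: go left to V.
      At V: go left to P.
        At P: go left to T.
          At T: go left to N.
            N is a leaf — visit N.
          At T: no right child.
          Visit T.
        At P: go right to X.
          At X: go left to F.
            At F: no left child.
            At F: go right to C.
              C is a leaf — visit C.
            Visit F.
          At X: no right child.
          Visit X.
        Visit P.
      At V: go right to D.
        D is a leaf — visit D.
      Visit V.
    At A: no right child.
    Visit A.
  At R: go right to B.
    B is a leaf — visit B.
  Visit R.
Visit Q.
Full post-order sequence: L, M, S, Y, N, T, C, F, X, P, D, V, A, B, R, Q.

R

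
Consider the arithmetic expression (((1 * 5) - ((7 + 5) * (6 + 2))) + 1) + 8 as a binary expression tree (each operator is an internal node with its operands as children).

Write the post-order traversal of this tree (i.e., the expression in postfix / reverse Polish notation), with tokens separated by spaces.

1 5 * 7 5 + 6 2 + * - 1 + 8 +

Post-order on an expression tree gives postfix notation: for each operator, emit left operand, right operand, then the operator.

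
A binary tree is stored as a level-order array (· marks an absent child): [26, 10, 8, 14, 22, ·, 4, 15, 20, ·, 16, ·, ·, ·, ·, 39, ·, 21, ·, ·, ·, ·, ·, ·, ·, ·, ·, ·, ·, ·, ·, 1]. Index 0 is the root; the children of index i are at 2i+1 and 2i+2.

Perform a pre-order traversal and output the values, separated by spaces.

Pre-order visits the node, then its left subtree, then its right subtree.
Visit 26.
At 26: go left to 10.
  Visit 10.
  At 10: go left to 14.
    Visit 14.
    At 14: go left to 15.
      Visit 15.
      At 15: go left to 39.
        Visit 39.
        At 39: go left to 1.
          1 is a leaf — visit 1.
        At 39: no right child.
      At 15: no right child.
    At 14: go right to 20.
      Visit 20.
      At 20: go left to 21.
        21 is a leaf — visit 21.
      At 20: no right child.
  At 10: go right to 22.
    Visit 22.
    At 22: no left child.
    At 22: go right to 16.
      16 is a leaf — visit 16.
At 26: go right to 8.
  Visit 8.
  At 8: no left child.
  At 8: go right to 4.
    4 is a leaf — visit 4.

26 10 14 15 39 1 20 21 22 16 8 4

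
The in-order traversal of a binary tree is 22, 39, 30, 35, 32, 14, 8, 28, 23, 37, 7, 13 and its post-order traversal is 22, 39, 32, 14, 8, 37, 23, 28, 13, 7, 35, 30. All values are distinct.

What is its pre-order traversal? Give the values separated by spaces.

The last element of post-order is the root; it splits in-order into left and right subtrees.
Root 30: left subtree has 2 nodes {22, 39}, right has 9 {35, 32, 14, 8, 28, 23, 37, 7, 13}.
  Root 39: left subtree has 1 node {22}, right has 0 { }.
  Root 35: left subtree has 0 nodes { }, right has 8 {32, 14, 8, 28, 23, 37, 7, 13}.
    Root 7: left subtree has 6 nodes {32, 14, 8, 28, 23, 37}, right has 1 {13}.
      Root 28: left subtree has 3 nodes {32, 14, 8}, right has 2 {23, 37}.
        Root 8: left subtree has 2 nodes {32, 14}, right has 0 { }.
          Root 14: left subtree has 1 node {32}, right has 0 { }.
        Root 23: left subtree has 0 nodes { }, right has 1 {37}.

30 39 22 35 7 28 8 14 32 23 37 13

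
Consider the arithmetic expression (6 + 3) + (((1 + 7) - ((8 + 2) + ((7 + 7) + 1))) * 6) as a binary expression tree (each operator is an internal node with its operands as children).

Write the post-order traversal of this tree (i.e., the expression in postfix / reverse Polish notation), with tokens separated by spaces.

6 3 + 1 7 + 8 2 + 7 7 + 1 + + - 6 * +

Post-order on an expression tree gives postfix notation: for each operator, emit left operand, right operand, then the operator.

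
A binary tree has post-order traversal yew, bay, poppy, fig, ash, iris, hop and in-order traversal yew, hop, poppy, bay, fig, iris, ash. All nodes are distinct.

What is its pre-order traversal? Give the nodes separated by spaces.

hop yew iris fig poppy bay ash

The last element of post-order is the root; it splits in-order into left and right subtrees.
Root hop: left subtree has 1 node {yew}, right has 5 {poppy, bay, fig, iris, ash}.
  Root iris: left subtree has 3 nodes {poppy, bay, fig}, right has 1 {ash}.
    Root fig: left subtree has 2 nodes {poppy, bay}, right has 0 { }.
      Root poppy: left subtree has 0 nodes { }, right has 1 {bay}.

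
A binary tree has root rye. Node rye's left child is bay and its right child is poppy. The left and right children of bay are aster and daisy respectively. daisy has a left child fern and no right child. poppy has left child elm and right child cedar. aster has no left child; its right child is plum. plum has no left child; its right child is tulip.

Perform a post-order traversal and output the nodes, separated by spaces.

tulip plum aster fern daisy bay elm cedar poppy rye

Post-order visits the left subtree, then the right subtree, then the node.
At rye: go left to bay.
  At bay: go left to aster.
    At aster: no left child.
    At aster: go right to plum.
      At plum: no left child.
      At plum: go right to tulip.
        tulip is a leaf — visit tulip.
      Visit plum.
    Visit aster.
  At bay: go right to daisy.
    At daisy: go left to fern.
      fern is a leaf — visit fern.
    At daisy: no right child.
    Visit daisy.
  Visit bay.
At rye: go right to poppy.
  At poppy: go left to elm.
    elm is a leaf — visit elm.
  At poppy: go right to cedar.
    cedar is a leaf — visit cedar.
  Visit poppy.
Visit rye.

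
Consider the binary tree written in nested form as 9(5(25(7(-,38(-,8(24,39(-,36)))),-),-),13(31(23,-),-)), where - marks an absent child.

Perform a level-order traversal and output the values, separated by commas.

Level-order visits nodes level by level from the root, left to right within each level.
Level 0: 9
Level 1: 5, 13
Level 2: 25, 31
Level 3: 7, 23
Level 4: 38
Level 5: 8
Level 6: 24, 39
Level 7: 36

9, 5, 13, 25, 31, 7, 23, 38, 8, 24, 39, 36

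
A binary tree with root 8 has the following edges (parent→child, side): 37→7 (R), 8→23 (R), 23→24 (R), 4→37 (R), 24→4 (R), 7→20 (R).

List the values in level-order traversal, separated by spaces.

8 23 24 4 37 7 20

Level-order visits nodes level by level from the root, left to right within each level.
Level 0: 8
Level 1: 23
Level 2: 24
Level 3: 4
Level 4: 37
Level 5: 7
Level 6: 20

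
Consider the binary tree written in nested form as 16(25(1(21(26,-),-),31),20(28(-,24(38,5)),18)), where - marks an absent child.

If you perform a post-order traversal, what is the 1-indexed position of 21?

Post-order visits the left subtree, then the right subtree, then the node.
At 16: go left to 25.
  At 25: go left to 1.
    At 1: go left to 21.
      At 21: go left to 26.
        26 is a leaf — visit 26.
      At 21: no right child.
      Visit 21.
    At 1: no right child.
    Visit 1.
  At 25: go right to 31.
    31 is a leaf — visit 31.
  Visit 25.
At 16: go right to 20.
  At 20: go left to 28.
    At 28: no left child.
    At 28: go right to 24.
      At 24: go left to 38.
        38 is a leaf — visit 38.
      At 24: go right to 5.
        5 is a leaf — visit 5.
      Visit 24.
    Visit 28.
  At 20: go right to 18.
    18 is a leaf — visit 18.
  Visit 20.
Visit 16.
Full post-order sequence: 26, 21, 1, 31, 25, 38, 5, 24, 28, 18, 20, 16.

2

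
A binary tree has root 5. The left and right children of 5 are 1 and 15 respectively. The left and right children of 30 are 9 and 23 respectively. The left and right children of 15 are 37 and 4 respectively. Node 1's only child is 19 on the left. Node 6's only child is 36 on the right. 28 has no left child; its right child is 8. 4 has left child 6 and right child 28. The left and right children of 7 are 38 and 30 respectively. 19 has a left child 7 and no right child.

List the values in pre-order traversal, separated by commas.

5, 1, 19, 7, 38, 30, 9, 23, 15, 37, 4, 6, 36, 28, 8

Pre-order visits the node, then its left subtree, then its right subtree.
Visit 5.
At 5: go left to 1.
  Visit 1.
  At 1: go left to 19.
    Visit 19.
    At 19: go left to 7.
      Visit 7.
      At 7: go left to 38.
        38 is a leaf — visit 38.
      At 7: go right to 30.
        Visit 30.
        At 30: go left to 9.
          9 is a leaf — visit 9.
        At 30: go right to 23.
          23 is a leaf — visit 23.
    At 19: no right child.
  At 1: no right child.
At 5: go right to 15.
  Visit 15.
  At 15: go left to 37.
    37 is a leaf — visit 37.
  At 15: go right to 4.
    Visit 4.
    At 4: go left to 6.
      Visit 6.
      At 6: no left child.
      At 6: go right to 36.
        36 is a leaf — visit 36.
    At 4: go right to 28.
      Visit 28.
      At 28: no left child.
      At 28: go right to 8.
        8 is a leaf — visit 8.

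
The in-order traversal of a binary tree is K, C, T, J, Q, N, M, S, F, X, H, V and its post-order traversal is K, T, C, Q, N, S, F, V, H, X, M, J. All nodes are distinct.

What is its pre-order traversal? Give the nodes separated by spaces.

The last element of post-order is the root; it splits in-order into left and right subtrees.
Root J: left subtree has 3 nodes {K, C, T}, right has 8 {Q, N, M, S, F, X, H, V}.
  Root C: left subtree has 1 node {K}, right has 1 {T}.
  Root M: left subtree has 2 nodes {Q, N}, right has 5 {S, F, X, H, V}.
    Root N: left subtree has 1 node {Q}, right has 0 { }.
    Root X: left subtree has 2 nodes {S, F}, right has 2 {H, V}.
      Root F: left subtree has 1 node {S}, right has 0 { }.
      Root H: left subtree has 0 nodes { }, right has 1 {V}.

J C K T M N Q X F S H V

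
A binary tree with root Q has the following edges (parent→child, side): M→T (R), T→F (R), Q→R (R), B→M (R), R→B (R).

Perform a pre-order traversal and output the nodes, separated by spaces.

Pre-order visits the node, then its left subtree, then its right subtree.
Visit Q.
At Q: no left child.
At Q: go right to R.
  Visit R.
  At R: no left child.
  At R: go right to B.
    Visit B.
    At B: no left child.
    At B: go right to M.
      Visit M.
      At M: no left child.
      At M: go right to T.
        Visit T.
        At T: no left child.
        At T: go right to F.
          F is a leaf — visit F.

Q R B M T F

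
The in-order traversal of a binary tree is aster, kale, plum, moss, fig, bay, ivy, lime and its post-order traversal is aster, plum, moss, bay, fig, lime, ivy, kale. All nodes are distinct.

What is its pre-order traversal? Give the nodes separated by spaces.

kale aster ivy fig moss plum bay lime

The last element of post-order is the root; it splits in-order into left and right subtrees.
Root kale: left subtree has 1 node {aster}, right has 6 {plum, moss, fig, bay, ivy, lime}.
  Root ivy: left subtree has 4 nodes {plum, moss, fig, bay}, right has 1 {lime}.
    Root fig: left subtree has 2 nodes {plum, moss}, right has 1 {bay}.
      Root moss: left subtree has 1 node {plum}, right has 0 { }.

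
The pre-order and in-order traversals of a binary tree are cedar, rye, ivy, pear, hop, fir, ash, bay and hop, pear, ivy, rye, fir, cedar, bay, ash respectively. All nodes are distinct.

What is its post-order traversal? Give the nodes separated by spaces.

The first element of pre-order is the root; it splits in-order into left and right subtrees.
Root cedar: left subtree has 5 nodes {hop, pear, ivy, rye, fir}, right has 2 {bay, ash}.
  Root rye: left subtree has 3 nodes {hop, pear, ivy}, right has 1 {fir}.
    Root ivy: left subtree has 2 nodes {hop, pear}, right has 0 { }.
      Root pear: left subtree has 1 node {hop}, right has 0 { }.
  Root ash: left subtree has 1 node {bay}, right has 0 { }.

hop pear ivy fir rye bay ash cedar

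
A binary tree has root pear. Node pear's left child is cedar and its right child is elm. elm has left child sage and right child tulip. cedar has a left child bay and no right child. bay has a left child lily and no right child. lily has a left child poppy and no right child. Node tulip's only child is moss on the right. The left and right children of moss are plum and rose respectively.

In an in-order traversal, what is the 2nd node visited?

In-order visits the left subtree, then the node, then the right subtree.
At pear: go left to cedar.
  At cedar: go left to bay.
    At bay: go left to lily.
      At lily: go left to poppy.
        poppy is a leaf — visit poppy.
      Visit lily.
      At lily: no right child.
    Visit bay.
    At bay: no right child.
  Visit cedar.
  At cedar: no right child.
Visit pear.
At pear: go right to elm.
  At elm: go left to sage.
    sage is a leaf — visit sage.
  Visit elm.
  At elm: go right to tulip.
    At tulip: no left child.
    Visit tulip.
    At tulip: go right to moss.
      At moss: go left to plum.
        plum is a leaf — visit plum.
      Visit moss.
      At moss: go right to rose.
        rose is a leaf — visit rose.
Full in-order sequence: poppy, lily, bay, cedar, pear, sage, elm, tulip, plum, moss, rose.

lily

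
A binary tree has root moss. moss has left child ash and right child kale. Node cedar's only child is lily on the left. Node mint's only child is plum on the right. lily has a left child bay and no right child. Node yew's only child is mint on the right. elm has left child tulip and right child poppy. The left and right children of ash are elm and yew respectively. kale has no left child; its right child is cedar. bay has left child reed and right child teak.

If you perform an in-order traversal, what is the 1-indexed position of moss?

In-order visits the left subtree, then the node, then the right subtree.
At moss: go left to ash.
  At ash: go left to elm.
    At elm: go left to tulip.
      tulip is a leaf — visit tulip.
    Visit elm.
    At elm: go right to poppy.
      poppy is a leaf — visit poppy.
  Visit ash.
  At ash: go right to yew.
    At yew: no left child.
    Visit yew.
    At yew: go right to mint.
      At mint: no left child.
      Visit mint.
      At mint: go right to plum.
        plum is a leaf — visit plum.
Visit moss.
At moss: go right to kale.
  At kale: no left child.
  Visit kale.
  At kale: go right to cedar.
    At cedar: go left to lily.
      At lily: go left to bay.
        At bay: go left to reed.
          reed is a leaf — visit reed.
        Visit bay.
        At bay: go right to teak.
          teak is a leaf — visit teak.
      Visit lily.
      At lily: no right child.
    Visit cedar.
    At cedar: no right child.
Full in-order sequence: tulip, elm, poppy, ash, yew, mint, plum, moss, kale, reed, bay, teak, lily, cedar.

8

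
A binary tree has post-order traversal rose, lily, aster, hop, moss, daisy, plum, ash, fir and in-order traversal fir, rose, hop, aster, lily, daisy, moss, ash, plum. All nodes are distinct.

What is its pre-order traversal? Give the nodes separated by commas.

fir, ash, daisy, hop, rose, aster, lily, moss, plum

The last element of post-order is the root; it splits in-order into left and right subtrees.
Root fir: left subtree has 0 nodes { }, right has 8 {rose, hop, aster, lily, daisy, moss, ash, plum}.
  Root ash: left subtree has 6 nodes {rose, hop, aster, lily, daisy, moss}, right has 1 {plum}.
    Root daisy: left subtree has 4 nodes {rose, hop, aster, lily}, right has 1 {moss}.
      Root hop: left subtree has 1 node {rose}, right has 2 {aster, lily}.
        Root aster: left subtree has 0 nodes { }, right has 1 {lily}.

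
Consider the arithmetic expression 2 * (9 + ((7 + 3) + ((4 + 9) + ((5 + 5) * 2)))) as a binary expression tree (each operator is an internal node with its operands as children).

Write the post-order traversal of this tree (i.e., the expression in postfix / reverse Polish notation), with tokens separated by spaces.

2 9 7 3 + 4 9 + 5 5 + 2 * + + + *

Post-order on an expression tree gives postfix notation: for each operator, emit left operand, right operand, then the operator.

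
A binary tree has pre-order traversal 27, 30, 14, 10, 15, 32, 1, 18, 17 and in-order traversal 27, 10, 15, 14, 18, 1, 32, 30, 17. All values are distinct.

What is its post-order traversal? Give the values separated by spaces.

15 10 18 1 32 14 17 30 27

The first element of pre-order is the root; it splits in-order into left and right subtrees.
Root 27: left subtree has 0 nodes { }, right has 8 {10, 15, 14, 18, 1, 32, 30, 17}.
  Root 30: left subtree has 6 nodes {10, 15, 14, 18, 1, 32}, right has 1 {17}.
    Root 14: left subtree has 2 nodes {10, 15}, right has 3 {18, 1, 32}.
      Root 10: left subtree has 0 nodes { }, right has 1 {15}.
      Root 32: left subtree has 2 nodes {18, 1}, right has 0 { }.
        Root 1: left subtree has 1 node {18}, right has 0 { }.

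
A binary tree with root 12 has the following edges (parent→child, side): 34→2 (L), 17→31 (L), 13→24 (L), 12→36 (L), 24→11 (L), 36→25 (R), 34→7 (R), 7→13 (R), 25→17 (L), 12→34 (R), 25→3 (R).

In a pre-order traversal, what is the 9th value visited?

7

Pre-order visits the node, then its left subtree, then its right subtree.
Visit 12.
At 12: go left to 36.
  Visit 36.
  At 36: no left child.
  At 36: go right to 25.
    Visit 25.
    At 25: go left to 17.
      Visit 17.
      At 17: go left to 31.
        31 is a leaf — visit 31.
      At 17: no right child.
    At 25: go right to 3.
      3 is a leaf — visit 3.
At 12: go right to 34.
  Visit 34.
  At 34: go left to 2.
    2 is a leaf — visit 2.
  At 34: go right to 7.
    Visit 7.
    At 7: no left child.
    At 7: go right to 13.
      Visit 13.
      At 13: go left to 24.
        Visit 24.
        At 24: go left to 11.
          11 is a leaf — visit 11.
        At 24: no right child.
      At 13: no right child.
Full pre-order sequence: 12, 36, 25, 17, 31, 3, 34, 2, 7, 13, 24, 11.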